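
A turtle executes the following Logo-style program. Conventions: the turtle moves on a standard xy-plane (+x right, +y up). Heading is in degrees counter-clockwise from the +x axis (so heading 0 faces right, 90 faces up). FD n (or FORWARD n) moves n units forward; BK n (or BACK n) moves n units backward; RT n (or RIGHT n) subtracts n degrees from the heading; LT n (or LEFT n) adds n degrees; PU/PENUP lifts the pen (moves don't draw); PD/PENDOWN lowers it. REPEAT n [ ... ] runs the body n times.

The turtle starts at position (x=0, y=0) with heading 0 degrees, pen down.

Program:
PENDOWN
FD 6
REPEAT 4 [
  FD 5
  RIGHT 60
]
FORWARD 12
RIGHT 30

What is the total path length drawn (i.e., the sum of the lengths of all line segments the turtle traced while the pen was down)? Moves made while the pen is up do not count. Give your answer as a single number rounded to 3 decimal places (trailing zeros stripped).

Answer: 38

Derivation:
Executing turtle program step by step:
Start: pos=(0,0), heading=0, pen down
PD: pen down
FD 6: (0,0) -> (6,0) [heading=0, draw]
REPEAT 4 [
  -- iteration 1/4 --
  FD 5: (6,0) -> (11,0) [heading=0, draw]
  RT 60: heading 0 -> 300
  -- iteration 2/4 --
  FD 5: (11,0) -> (13.5,-4.33) [heading=300, draw]
  RT 60: heading 300 -> 240
  -- iteration 3/4 --
  FD 5: (13.5,-4.33) -> (11,-8.66) [heading=240, draw]
  RT 60: heading 240 -> 180
  -- iteration 4/4 --
  FD 5: (11,-8.66) -> (6,-8.66) [heading=180, draw]
  RT 60: heading 180 -> 120
]
FD 12: (6,-8.66) -> (0,1.732) [heading=120, draw]
RT 30: heading 120 -> 90
Final: pos=(0,1.732), heading=90, 6 segment(s) drawn

Segment lengths:
  seg 1: (0,0) -> (6,0), length = 6
  seg 2: (6,0) -> (11,0), length = 5
  seg 3: (11,0) -> (13.5,-4.33), length = 5
  seg 4: (13.5,-4.33) -> (11,-8.66), length = 5
  seg 5: (11,-8.66) -> (6,-8.66), length = 5
  seg 6: (6,-8.66) -> (0,1.732), length = 12
Total = 38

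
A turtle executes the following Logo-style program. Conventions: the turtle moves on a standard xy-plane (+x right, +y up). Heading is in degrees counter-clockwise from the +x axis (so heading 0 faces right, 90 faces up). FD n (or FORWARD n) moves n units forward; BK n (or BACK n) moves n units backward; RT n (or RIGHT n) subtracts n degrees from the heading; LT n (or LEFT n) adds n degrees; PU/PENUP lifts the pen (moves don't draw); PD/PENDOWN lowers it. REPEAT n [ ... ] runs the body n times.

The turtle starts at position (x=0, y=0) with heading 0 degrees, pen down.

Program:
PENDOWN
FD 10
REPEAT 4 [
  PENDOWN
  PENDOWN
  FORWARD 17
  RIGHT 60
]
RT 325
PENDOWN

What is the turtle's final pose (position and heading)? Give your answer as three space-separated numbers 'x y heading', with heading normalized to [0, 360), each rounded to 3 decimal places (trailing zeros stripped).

Answer: 10 -29.445 155

Derivation:
Executing turtle program step by step:
Start: pos=(0,0), heading=0, pen down
PD: pen down
FD 10: (0,0) -> (10,0) [heading=0, draw]
REPEAT 4 [
  -- iteration 1/4 --
  PD: pen down
  PD: pen down
  FD 17: (10,0) -> (27,0) [heading=0, draw]
  RT 60: heading 0 -> 300
  -- iteration 2/4 --
  PD: pen down
  PD: pen down
  FD 17: (27,0) -> (35.5,-14.722) [heading=300, draw]
  RT 60: heading 300 -> 240
  -- iteration 3/4 --
  PD: pen down
  PD: pen down
  FD 17: (35.5,-14.722) -> (27,-29.445) [heading=240, draw]
  RT 60: heading 240 -> 180
  -- iteration 4/4 --
  PD: pen down
  PD: pen down
  FD 17: (27,-29.445) -> (10,-29.445) [heading=180, draw]
  RT 60: heading 180 -> 120
]
RT 325: heading 120 -> 155
PD: pen down
Final: pos=(10,-29.445), heading=155, 5 segment(s) drawn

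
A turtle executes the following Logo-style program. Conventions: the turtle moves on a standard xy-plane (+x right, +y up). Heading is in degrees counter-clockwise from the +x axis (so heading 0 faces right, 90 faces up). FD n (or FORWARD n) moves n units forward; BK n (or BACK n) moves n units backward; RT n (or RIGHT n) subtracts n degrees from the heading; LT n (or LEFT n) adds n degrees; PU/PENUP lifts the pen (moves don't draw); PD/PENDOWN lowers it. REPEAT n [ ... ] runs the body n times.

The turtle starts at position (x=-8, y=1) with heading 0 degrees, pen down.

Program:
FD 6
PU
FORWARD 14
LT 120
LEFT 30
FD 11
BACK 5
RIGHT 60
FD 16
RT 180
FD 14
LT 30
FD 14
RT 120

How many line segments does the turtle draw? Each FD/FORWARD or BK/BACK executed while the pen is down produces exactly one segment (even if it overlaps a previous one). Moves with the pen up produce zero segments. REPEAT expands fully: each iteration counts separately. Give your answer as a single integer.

Answer: 1

Derivation:
Executing turtle program step by step:
Start: pos=(-8,1), heading=0, pen down
FD 6: (-8,1) -> (-2,1) [heading=0, draw]
PU: pen up
FD 14: (-2,1) -> (12,1) [heading=0, move]
LT 120: heading 0 -> 120
LT 30: heading 120 -> 150
FD 11: (12,1) -> (2.474,6.5) [heading=150, move]
BK 5: (2.474,6.5) -> (6.804,4) [heading=150, move]
RT 60: heading 150 -> 90
FD 16: (6.804,4) -> (6.804,20) [heading=90, move]
RT 180: heading 90 -> 270
FD 14: (6.804,20) -> (6.804,6) [heading=270, move]
LT 30: heading 270 -> 300
FD 14: (6.804,6) -> (13.804,-6.124) [heading=300, move]
RT 120: heading 300 -> 180
Final: pos=(13.804,-6.124), heading=180, 1 segment(s) drawn
Segments drawn: 1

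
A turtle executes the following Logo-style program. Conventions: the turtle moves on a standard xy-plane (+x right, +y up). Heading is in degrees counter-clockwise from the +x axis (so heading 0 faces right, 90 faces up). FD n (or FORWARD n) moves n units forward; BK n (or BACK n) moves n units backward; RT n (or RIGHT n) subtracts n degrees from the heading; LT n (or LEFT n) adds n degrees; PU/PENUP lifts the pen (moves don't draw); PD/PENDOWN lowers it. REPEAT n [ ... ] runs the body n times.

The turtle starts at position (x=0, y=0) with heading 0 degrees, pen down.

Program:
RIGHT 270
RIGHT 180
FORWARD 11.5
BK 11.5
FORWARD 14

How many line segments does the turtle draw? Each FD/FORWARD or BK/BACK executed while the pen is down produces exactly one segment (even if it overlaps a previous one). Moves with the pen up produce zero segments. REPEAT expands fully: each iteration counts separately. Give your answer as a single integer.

Executing turtle program step by step:
Start: pos=(0,0), heading=0, pen down
RT 270: heading 0 -> 90
RT 180: heading 90 -> 270
FD 11.5: (0,0) -> (0,-11.5) [heading=270, draw]
BK 11.5: (0,-11.5) -> (0,0) [heading=270, draw]
FD 14: (0,0) -> (0,-14) [heading=270, draw]
Final: pos=(0,-14), heading=270, 3 segment(s) drawn
Segments drawn: 3

Answer: 3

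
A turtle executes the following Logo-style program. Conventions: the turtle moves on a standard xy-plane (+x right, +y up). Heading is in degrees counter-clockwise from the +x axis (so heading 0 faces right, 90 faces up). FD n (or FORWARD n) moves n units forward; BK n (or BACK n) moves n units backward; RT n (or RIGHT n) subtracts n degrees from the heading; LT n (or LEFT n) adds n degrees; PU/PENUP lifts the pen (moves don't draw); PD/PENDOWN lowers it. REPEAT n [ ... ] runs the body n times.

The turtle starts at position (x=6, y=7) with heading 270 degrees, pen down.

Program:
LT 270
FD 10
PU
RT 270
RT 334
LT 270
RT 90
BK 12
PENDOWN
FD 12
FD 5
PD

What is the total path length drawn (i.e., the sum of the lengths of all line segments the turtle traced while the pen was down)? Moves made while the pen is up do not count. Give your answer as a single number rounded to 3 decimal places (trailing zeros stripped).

Executing turtle program step by step:
Start: pos=(6,7), heading=270, pen down
LT 270: heading 270 -> 180
FD 10: (6,7) -> (-4,7) [heading=180, draw]
PU: pen up
RT 270: heading 180 -> 270
RT 334: heading 270 -> 296
LT 270: heading 296 -> 206
RT 90: heading 206 -> 116
BK 12: (-4,7) -> (1.26,-3.786) [heading=116, move]
PD: pen down
FD 12: (1.26,-3.786) -> (-4,7) [heading=116, draw]
FD 5: (-4,7) -> (-6.192,11.494) [heading=116, draw]
PD: pen down
Final: pos=(-6.192,11.494), heading=116, 3 segment(s) drawn

Segment lengths:
  seg 1: (6,7) -> (-4,7), length = 10
  seg 2: (1.26,-3.786) -> (-4,7), length = 12
  seg 3: (-4,7) -> (-6.192,11.494), length = 5
Total = 27

Answer: 27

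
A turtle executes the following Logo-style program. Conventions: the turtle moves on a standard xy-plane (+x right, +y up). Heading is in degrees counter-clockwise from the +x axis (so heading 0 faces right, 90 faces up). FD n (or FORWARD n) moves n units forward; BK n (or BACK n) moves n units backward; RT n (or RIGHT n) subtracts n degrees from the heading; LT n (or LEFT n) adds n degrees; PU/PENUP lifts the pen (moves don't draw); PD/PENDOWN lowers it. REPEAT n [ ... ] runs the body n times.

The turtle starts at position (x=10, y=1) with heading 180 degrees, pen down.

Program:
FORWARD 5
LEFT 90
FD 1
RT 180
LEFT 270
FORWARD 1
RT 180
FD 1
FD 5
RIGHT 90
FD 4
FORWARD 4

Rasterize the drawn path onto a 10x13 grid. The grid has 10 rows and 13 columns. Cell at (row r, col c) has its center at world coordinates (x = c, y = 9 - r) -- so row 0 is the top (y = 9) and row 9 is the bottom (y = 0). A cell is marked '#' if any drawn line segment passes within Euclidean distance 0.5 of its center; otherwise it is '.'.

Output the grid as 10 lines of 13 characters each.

Segment 0: (10,1) -> (5,1)
Segment 1: (5,1) -> (5,0)
Segment 2: (5,0) -> (6,0)
Segment 3: (6,0) -> (5,0)
Segment 4: (5,0) -> (0,0)
Segment 5: (0,0) -> (0,4)
Segment 6: (0,4) -> (0,8)

Answer: .............
#............
#............
#............
#............
#............
#............
#............
#....######..
#######......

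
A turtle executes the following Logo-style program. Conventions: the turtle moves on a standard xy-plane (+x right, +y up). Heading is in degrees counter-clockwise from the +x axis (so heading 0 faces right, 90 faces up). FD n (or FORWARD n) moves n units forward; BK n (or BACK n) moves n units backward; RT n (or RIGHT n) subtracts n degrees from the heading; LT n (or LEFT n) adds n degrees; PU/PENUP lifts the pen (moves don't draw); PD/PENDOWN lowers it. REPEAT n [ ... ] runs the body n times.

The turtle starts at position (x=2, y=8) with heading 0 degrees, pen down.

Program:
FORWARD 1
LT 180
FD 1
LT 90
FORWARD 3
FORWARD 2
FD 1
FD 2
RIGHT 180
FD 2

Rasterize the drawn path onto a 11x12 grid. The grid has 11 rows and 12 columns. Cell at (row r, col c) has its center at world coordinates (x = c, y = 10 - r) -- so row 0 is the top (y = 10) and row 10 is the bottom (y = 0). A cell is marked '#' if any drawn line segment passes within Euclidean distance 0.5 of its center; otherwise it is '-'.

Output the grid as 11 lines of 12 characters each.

Answer: ------------
------------
--##--------
--#---------
--#---------
--#---------
--#---------
--#---------
--#---------
--#---------
--#---------

Derivation:
Segment 0: (2,8) -> (3,8)
Segment 1: (3,8) -> (2,8)
Segment 2: (2,8) -> (2,5)
Segment 3: (2,5) -> (2,3)
Segment 4: (2,3) -> (2,2)
Segment 5: (2,2) -> (2,0)
Segment 6: (2,0) -> (2,2)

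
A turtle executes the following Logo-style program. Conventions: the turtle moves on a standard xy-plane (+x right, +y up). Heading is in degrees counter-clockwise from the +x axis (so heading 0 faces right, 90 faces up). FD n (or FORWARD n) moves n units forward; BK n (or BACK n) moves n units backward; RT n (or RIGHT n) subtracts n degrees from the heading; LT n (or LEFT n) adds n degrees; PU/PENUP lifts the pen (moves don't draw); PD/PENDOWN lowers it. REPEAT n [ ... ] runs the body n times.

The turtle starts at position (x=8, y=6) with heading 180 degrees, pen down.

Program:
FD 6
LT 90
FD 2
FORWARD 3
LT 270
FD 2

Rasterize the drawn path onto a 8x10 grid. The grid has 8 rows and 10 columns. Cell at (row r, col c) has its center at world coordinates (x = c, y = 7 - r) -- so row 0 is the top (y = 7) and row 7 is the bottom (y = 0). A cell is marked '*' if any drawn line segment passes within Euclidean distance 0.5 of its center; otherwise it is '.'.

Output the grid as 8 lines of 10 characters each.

Segment 0: (8,6) -> (2,6)
Segment 1: (2,6) -> (2,4)
Segment 2: (2,4) -> (2,1)
Segment 3: (2,1) -> (-0,1)

Answer: ..........
..*******.
..*.......
..*.......
..*.......
..*.......
***.......
..........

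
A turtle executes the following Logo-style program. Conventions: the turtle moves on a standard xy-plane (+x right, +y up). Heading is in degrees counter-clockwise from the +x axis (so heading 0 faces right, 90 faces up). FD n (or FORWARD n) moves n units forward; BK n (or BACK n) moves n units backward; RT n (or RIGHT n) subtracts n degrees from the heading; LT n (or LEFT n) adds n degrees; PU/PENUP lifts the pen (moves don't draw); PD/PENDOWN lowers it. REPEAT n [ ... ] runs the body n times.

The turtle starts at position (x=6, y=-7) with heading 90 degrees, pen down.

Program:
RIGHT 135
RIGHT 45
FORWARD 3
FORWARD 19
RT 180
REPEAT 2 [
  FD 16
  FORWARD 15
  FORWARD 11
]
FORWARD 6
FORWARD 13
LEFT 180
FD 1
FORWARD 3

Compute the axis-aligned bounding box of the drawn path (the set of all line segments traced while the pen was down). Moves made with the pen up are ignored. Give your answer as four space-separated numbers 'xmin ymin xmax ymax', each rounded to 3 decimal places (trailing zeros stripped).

Answer: 6 -29 6 74

Derivation:
Executing turtle program step by step:
Start: pos=(6,-7), heading=90, pen down
RT 135: heading 90 -> 315
RT 45: heading 315 -> 270
FD 3: (6,-7) -> (6,-10) [heading=270, draw]
FD 19: (6,-10) -> (6,-29) [heading=270, draw]
RT 180: heading 270 -> 90
REPEAT 2 [
  -- iteration 1/2 --
  FD 16: (6,-29) -> (6,-13) [heading=90, draw]
  FD 15: (6,-13) -> (6,2) [heading=90, draw]
  FD 11: (6,2) -> (6,13) [heading=90, draw]
  -- iteration 2/2 --
  FD 16: (6,13) -> (6,29) [heading=90, draw]
  FD 15: (6,29) -> (6,44) [heading=90, draw]
  FD 11: (6,44) -> (6,55) [heading=90, draw]
]
FD 6: (6,55) -> (6,61) [heading=90, draw]
FD 13: (6,61) -> (6,74) [heading=90, draw]
LT 180: heading 90 -> 270
FD 1: (6,74) -> (6,73) [heading=270, draw]
FD 3: (6,73) -> (6,70) [heading=270, draw]
Final: pos=(6,70), heading=270, 12 segment(s) drawn

Segment endpoints: x in {6, 6, 6, 6, 6, 6, 6, 6, 6, 6}, y in {-29, -13, -10, -7, 2, 13, 29, 44, 55, 61, 70, 73, 74}
xmin=6, ymin=-29, xmax=6, ymax=74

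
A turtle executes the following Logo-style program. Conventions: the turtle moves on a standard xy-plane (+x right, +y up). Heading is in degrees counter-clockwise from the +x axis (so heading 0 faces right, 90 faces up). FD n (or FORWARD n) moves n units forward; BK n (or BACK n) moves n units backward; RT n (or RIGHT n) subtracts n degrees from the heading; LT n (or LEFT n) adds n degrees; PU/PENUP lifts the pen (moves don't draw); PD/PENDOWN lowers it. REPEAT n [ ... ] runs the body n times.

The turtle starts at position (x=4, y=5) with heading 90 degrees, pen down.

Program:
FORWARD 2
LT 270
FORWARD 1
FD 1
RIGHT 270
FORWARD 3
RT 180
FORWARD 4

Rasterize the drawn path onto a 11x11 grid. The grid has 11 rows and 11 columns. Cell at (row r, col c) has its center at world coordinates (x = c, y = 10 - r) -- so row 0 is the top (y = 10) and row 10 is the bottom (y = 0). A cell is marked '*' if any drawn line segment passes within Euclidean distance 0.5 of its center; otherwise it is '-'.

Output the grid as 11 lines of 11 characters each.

Answer: ------*----
------*----
------*----
----***----
----*-*----
----*------
-----------
-----------
-----------
-----------
-----------

Derivation:
Segment 0: (4,5) -> (4,7)
Segment 1: (4,7) -> (5,7)
Segment 2: (5,7) -> (6,7)
Segment 3: (6,7) -> (6,10)
Segment 4: (6,10) -> (6,6)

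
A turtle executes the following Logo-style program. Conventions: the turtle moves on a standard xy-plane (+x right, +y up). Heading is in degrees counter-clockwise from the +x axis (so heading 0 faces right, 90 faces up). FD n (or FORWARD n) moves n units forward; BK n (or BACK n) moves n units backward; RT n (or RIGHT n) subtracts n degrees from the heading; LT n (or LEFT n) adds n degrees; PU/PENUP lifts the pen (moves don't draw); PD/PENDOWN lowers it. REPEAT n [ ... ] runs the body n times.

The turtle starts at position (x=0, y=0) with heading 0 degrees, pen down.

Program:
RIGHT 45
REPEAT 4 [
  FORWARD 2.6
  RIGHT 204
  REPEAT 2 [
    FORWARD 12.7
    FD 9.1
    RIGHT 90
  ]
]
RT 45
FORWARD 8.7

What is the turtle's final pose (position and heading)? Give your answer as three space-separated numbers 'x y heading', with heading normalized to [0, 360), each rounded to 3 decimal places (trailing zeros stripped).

Answer: 88.234 46.829 174

Derivation:
Executing turtle program step by step:
Start: pos=(0,0), heading=0, pen down
RT 45: heading 0 -> 315
REPEAT 4 [
  -- iteration 1/4 --
  FD 2.6: (0,0) -> (1.838,-1.838) [heading=315, draw]
  RT 204: heading 315 -> 111
  REPEAT 2 [
    -- iteration 1/2 --
    FD 12.7: (1.838,-1.838) -> (-2.713,10.018) [heading=111, draw]
    FD 9.1: (-2.713,10.018) -> (-5.974,18.514) [heading=111, draw]
    RT 90: heading 111 -> 21
    -- iteration 2/2 --
    FD 12.7: (-5.974,18.514) -> (5.883,23.065) [heading=21, draw]
    FD 9.1: (5.883,23.065) -> (14.378,26.326) [heading=21, draw]
    RT 90: heading 21 -> 291
  ]
  -- iteration 2/4 --
  FD 2.6: (14.378,26.326) -> (15.31,23.899) [heading=291, draw]
  RT 204: heading 291 -> 87
  REPEAT 2 [
    -- iteration 1/2 --
    FD 12.7: (15.31,23.899) -> (15.975,36.581) [heading=87, draw]
    FD 9.1: (15.975,36.581) -> (16.451,45.669) [heading=87, draw]
    RT 90: heading 87 -> 357
    -- iteration 2/2 --
    FD 12.7: (16.451,45.669) -> (29.133,45.004) [heading=357, draw]
    FD 9.1: (29.133,45.004) -> (38.221,44.528) [heading=357, draw]
    RT 90: heading 357 -> 267
  ]
  -- iteration 3/4 --
  FD 2.6: (38.221,44.528) -> (38.085,41.931) [heading=267, draw]
  RT 204: heading 267 -> 63
  REPEAT 2 [
    -- iteration 1/2 --
    FD 12.7: (38.085,41.931) -> (43.851,53.247) [heading=63, draw]
    FD 9.1: (43.851,53.247) -> (47.982,61.355) [heading=63, draw]
    RT 90: heading 63 -> 333
    -- iteration 2/2 --
    FD 12.7: (47.982,61.355) -> (59.298,55.59) [heading=333, draw]
    FD 9.1: (59.298,55.59) -> (67.406,51.458) [heading=333, draw]
    RT 90: heading 333 -> 243
  ]
  -- iteration 4/4 --
  FD 2.6: (67.406,51.458) -> (66.225,49.142) [heading=243, draw]
  RT 204: heading 243 -> 39
  REPEAT 2 [
    -- iteration 1/2 --
    FD 12.7: (66.225,49.142) -> (76.095,57.134) [heading=39, draw]
    FD 9.1: (76.095,57.134) -> (83.167,62.861) [heading=39, draw]
    RT 90: heading 39 -> 309
    -- iteration 2/2 --
    FD 12.7: (83.167,62.861) -> (91.16,52.991) [heading=309, draw]
    FD 9.1: (91.16,52.991) -> (96.886,45.919) [heading=309, draw]
    RT 90: heading 309 -> 219
  ]
]
RT 45: heading 219 -> 174
FD 8.7: (96.886,45.919) -> (88.234,46.829) [heading=174, draw]
Final: pos=(88.234,46.829), heading=174, 21 segment(s) drawn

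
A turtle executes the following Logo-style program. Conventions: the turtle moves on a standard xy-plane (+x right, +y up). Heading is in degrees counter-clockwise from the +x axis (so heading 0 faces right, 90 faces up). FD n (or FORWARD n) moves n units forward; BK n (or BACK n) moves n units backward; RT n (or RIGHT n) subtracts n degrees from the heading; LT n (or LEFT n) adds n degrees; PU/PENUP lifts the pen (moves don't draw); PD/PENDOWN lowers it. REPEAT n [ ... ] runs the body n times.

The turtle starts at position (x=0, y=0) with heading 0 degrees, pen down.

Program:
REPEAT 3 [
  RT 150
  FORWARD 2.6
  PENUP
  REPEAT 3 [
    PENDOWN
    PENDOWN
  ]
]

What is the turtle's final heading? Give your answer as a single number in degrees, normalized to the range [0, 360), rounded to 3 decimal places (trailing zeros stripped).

Answer: 270

Derivation:
Executing turtle program step by step:
Start: pos=(0,0), heading=0, pen down
REPEAT 3 [
  -- iteration 1/3 --
  RT 150: heading 0 -> 210
  FD 2.6: (0,0) -> (-2.252,-1.3) [heading=210, draw]
  PU: pen up
  REPEAT 3 [
    -- iteration 1/3 --
    PD: pen down
    PD: pen down
    -- iteration 2/3 --
    PD: pen down
    PD: pen down
    -- iteration 3/3 --
    PD: pen down
    PD: pen down
  ]
  -- iteration 2/3 --
  RT 150: heading 210 -> 60
  FD 2.6: (-2.252,-1.3) -> (-0.952,0.952) [heading=60, draw]
  PU: pen up
  REPEAT 3 [
    -- iteration 1/3 --
    PD: pen down
    PD: pen down
    -- iteration 2/3 --
    PD: pen down
    PD: pen down
    -- iteration 3/3 --
    PD: pen down
    PD: pen down
  ]
  -- iteration 3/3 --
  RT 150: heading 60 -> 270
  FD 2.6: (-0.952,0.952) -> (-0.952,-1.648) [heading=270, draw]
  PU: pen up
  REPEAT 3 [
    -- iteration 1/3 --
    PD: pen down
    PD: pen down
    -- iteration 2/3 --
    PD: pen down
    PD: pen down
    -- iteration 3/3 --
    PD: pen down
    PD: pen down
  ]
]
Final: pos=(-0.952,-1.648), heading=270, 3 segment(s) drawn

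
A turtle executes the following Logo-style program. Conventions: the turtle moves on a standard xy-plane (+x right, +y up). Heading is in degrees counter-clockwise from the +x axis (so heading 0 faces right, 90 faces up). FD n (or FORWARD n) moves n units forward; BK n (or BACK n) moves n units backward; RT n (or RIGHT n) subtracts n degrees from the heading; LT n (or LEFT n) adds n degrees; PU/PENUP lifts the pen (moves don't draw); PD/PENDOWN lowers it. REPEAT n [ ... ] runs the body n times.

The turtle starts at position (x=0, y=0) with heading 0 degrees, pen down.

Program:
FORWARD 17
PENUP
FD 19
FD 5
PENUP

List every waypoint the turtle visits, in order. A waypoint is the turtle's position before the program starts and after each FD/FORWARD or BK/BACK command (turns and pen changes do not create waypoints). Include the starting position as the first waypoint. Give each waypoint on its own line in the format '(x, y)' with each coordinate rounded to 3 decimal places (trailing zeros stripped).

Executing turtle program step by step:
Start: pos=(0,0), heading=0, pen down
FD 17: (0,0) -> (17,0) [heading=0, draw]
PU: pen up
FD 19: (17,0) -> (36,0) [heading=0, move]
FD 5: (36,0) -> (41,0) [heading=0, move]
PU: pen up
Final: pos=(41,0), heading=0, 1 segment(s) drawn
Waypoints (4 total):
(0, 0)
(17, 0)
(36, 0)
(41, 0)

Answer: (0, 0)
(17, 0)
(36, 0)
(41, 0)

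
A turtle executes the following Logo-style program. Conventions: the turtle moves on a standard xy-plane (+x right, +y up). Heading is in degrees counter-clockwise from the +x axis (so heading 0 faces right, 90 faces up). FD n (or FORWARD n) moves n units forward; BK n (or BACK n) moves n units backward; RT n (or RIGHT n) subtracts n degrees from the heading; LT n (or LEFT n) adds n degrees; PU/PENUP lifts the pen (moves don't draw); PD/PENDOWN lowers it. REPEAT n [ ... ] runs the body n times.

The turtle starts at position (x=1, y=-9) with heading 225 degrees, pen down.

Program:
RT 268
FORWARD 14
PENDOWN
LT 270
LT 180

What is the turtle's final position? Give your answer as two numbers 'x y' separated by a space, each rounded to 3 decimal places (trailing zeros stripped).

Answer: 11.239 -18.548

Derivation:
Executing turtle program step by step:
Start: pos=(1,-9), heading=225, pen down
RT 268: heading 225 -> 317
FD 14: (1,-9) -> (11.239,-18.548) [heading=317, draw]
PD: pen down
LT 270: heading 317 -> 227
LT 180: heading 227 -> 47
Final: pos=(11.239,-18.548), heading=47, 1 segment(s) drawn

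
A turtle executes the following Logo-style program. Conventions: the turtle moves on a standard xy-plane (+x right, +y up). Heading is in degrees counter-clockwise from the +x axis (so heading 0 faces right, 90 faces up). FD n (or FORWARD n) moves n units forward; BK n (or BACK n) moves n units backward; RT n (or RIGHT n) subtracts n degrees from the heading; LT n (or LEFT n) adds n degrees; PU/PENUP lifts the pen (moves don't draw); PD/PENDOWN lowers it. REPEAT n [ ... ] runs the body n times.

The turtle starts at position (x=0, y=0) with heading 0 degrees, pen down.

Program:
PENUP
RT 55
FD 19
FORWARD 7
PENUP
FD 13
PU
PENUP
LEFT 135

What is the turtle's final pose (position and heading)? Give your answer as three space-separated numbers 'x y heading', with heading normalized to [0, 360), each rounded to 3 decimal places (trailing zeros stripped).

Answer: 22.369 -31.947 80

Derivation:
Executing turtle program step by step:
Start: pos=(0,0), heading=0, pen down
PU: pen up
RT 55: heading 0 -> 305
FD 19: (0,0) -> (10.898,-15.564) [heading=305, move]
FD 7: (10.898,-15.564) -> (14.913,-21.298) [heading=305, move]
PU: pen up
FD 13: (14.913,-21.298) -> (22.369,-31.947) [heading=305, move]
PU: pen up
PU: pen up
LT 135: heading 305 -> 80
Final: pos=(22.369,-31.947), heading=80, 0 segment(s) drawn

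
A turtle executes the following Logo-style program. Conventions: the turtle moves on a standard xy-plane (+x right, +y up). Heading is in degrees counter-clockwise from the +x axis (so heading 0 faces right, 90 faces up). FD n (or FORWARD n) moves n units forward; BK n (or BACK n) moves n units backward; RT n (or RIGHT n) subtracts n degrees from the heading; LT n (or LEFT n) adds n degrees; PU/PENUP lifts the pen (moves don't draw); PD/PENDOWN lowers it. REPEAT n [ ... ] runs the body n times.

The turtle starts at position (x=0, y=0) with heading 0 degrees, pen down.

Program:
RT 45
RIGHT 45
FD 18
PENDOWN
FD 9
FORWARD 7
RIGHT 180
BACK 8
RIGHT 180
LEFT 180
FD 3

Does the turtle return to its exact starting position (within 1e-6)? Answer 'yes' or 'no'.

Executing turtle program step by step:
Start: pos=(0,0), heading=0, pen down
RT 45: heading 0 -> 315
RT 45: heading 315 -> 270
FD 18: (0,0) -> (0,-18) [heading=270, draw]
PD: pen down
FD 9: (0,-18) -> (0,-27) [heading=270, draw]
FD 7: (0,-27) -> (0,-34) [heading=270, draw]
RT 180: heading 270 -> 90
BK 8: (0,-34) -> (0,-42) [heading=90, draw]
RT 180: heading 90 -> 270
LT 180: heading 270 -> 90
FD 3: (0,-42) -> (0,-39) [heading=90, draw]
Final: pos=(0,-39), heading=90, 5 segment(s) drawn

Start position: (0, 0)
Final position: (0, -39)
Distance = 39; >= 1e-6 -> NOT closed

Answer: no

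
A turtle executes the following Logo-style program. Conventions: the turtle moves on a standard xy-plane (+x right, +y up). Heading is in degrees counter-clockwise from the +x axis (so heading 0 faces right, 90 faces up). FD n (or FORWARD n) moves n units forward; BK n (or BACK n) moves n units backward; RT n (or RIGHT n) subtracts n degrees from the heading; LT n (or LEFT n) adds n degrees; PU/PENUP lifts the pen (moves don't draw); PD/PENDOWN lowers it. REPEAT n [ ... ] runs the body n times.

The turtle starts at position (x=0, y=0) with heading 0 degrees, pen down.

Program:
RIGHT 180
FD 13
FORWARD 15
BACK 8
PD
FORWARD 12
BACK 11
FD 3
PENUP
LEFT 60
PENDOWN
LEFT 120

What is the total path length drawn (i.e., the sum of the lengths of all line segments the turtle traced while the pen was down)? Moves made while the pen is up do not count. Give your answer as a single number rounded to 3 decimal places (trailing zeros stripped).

Executing turtle program step by step:
Start: pos=(0,0), heading=0, pen down
RT 180: heading 0 -> 180
FD 13: (0,0) -> (-13,0) [heading=180, draw]
FD 15: (-13,0) -> (-28,0) [heading=180, draw]
BK 8: (-28,0) -> (-20,0) [heading=180, draw]
PD: pen down
FD 12: (-20,0) -> (-32,0) [heading=180, draw]
BK 11: (-32,0) -> (-21,0) [heading=180, draw]
FD 3: (-21,0) -> (-24,0) [heading=180, draw]
PU: pen up
LT 60: heading 180 -> 240
PD: pen down
LT 120: heading 240 -> 0
Final: pos=(-24,0), heading=0, 6 segment(s) drawn

Segment lengths:
  seg 1: (0,0) -> (-13,0), length = 13
  seg 2: (-13,0) -> (-28,0), length = 15
  seg 3: (-28,0) -> (-20,0), length = 8
  seg 4: (-20,0) -> (-32,0), length = 12
  seg 5: (-32,0) -> (-21,0), length = 11
  seg 6: (-21,0) -> (-24,0), length = 3
Total = 62

Answer: 62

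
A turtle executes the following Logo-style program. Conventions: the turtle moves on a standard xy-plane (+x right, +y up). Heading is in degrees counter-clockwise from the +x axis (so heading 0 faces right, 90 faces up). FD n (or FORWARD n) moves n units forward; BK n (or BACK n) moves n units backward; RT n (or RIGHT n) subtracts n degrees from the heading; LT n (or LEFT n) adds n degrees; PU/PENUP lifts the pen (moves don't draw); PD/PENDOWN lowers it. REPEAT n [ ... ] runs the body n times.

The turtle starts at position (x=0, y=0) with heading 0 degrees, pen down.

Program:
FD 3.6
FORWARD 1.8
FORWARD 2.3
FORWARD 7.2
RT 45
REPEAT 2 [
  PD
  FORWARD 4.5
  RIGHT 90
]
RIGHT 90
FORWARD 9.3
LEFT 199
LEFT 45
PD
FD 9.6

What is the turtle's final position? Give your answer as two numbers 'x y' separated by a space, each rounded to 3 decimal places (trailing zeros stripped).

Executing turtle program step by step:
Start: pos=(0,0), heading=0, pen down
FD 3.6: (0,0) -> (3.6,0) [heading=0, draw]
FD 1.8: (3.6,0) -> (5.4,0) [heading=0, draw]
FD 2.3: (5.4,0) -> (7.7,0) [heading=0, draw]
FD 7.2: (7.7,0) -> (14.9,0) [heading=0, draw]
RT 45: heading 0 -> 315
REPEAT 2 [
  -- iteration 1/2 --
  PD: pen down
  FD 4.5: (14.9,0) -> (18.082,-3.182) [heading=315, draw]
  RT 90: heading 315 -> 225
  -- iteration 2/2 --
  PD: pen down
  FD 4.5: (18.082,-3.182) -> (14.9,-6.364) [heading=225, draw]
  RT 90: heading 225 -> 135
]
RT 90: heading 135 -> 45
FD 9.3: (14.9,-6.364) -> (21.476,0.212) [heading=45, draw]
LT 199: heading 45 -> 244
LT 45: heading 244 -> 289
PD: pen down
FD 9.6: (21.476,0.212) -> (24.602,-8.865) [heading=289, draw]
Final: pos=(24.602,-8.865), heading=289, 8 segment(s) drawn

Answer: 24.602 -8.865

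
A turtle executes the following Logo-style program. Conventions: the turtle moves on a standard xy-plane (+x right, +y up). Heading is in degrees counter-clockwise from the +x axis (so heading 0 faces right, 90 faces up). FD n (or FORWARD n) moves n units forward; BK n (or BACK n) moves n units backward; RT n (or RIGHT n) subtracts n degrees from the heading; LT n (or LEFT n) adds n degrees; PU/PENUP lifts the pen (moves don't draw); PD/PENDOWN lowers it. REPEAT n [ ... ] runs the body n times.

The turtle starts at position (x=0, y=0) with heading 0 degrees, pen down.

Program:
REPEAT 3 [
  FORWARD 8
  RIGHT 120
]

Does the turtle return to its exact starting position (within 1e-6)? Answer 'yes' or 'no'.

Executing turtle program step by step:
Start: pos=(0,0), heading=0, pen down
REPEAT 3 [
  -- iteration 1/3 --
  FD 8: (0,0) -> (8,0) [heading=0, draw]
  RT 120: heading 0 -> 240
  -- iteration 2/3 --
  FD 8: (8,0) -> (4,-6.928) [heading=240, draw]
  RT 120: heading 240 -> 120
  -- iteration 3/3 --
  FD 8: (4,-6.928) -> (0,0) [heading=120, draw]
  RT 120: heading 120 -> 0
]
Final: pos=(0,0), heading=0, 3 segment(s) drawn

Start position: (0, 0)
Final position: (0, 0)
Distance = 0; < 1e-6 -> CLOSED

Answer: yes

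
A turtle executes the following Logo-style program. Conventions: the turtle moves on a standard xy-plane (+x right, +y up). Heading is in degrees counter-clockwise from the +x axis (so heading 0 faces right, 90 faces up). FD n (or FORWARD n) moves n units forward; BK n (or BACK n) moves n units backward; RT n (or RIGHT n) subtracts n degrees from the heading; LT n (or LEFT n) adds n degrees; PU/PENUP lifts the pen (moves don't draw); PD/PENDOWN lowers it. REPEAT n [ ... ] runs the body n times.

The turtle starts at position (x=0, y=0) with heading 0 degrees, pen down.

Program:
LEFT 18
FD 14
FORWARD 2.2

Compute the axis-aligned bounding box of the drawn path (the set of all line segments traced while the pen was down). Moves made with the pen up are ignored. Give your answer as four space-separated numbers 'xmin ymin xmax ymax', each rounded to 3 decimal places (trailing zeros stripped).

Answer: 0 0 15.407 5.006

Derivation:
Executing turtle program step by step:
Start: pos=(0,0), heading=0, pen down
LT 18: heading 0 -> 18
FD 14: (0,0) -> (13.315,4.326) [heading=18, draw]
FD 2.2: (13.315,4.326) -> (15.407,5.006) [heading=18, draw]
Final: pos=(15.407,5.006), heading=18, 2 segment(s) drawn

Segment endpoints: x in {0, 13.315, 15.407}, y in {0, 4.326, 5.006}
xmin=0, ymin=0, xmax=15.407, ymax=5.006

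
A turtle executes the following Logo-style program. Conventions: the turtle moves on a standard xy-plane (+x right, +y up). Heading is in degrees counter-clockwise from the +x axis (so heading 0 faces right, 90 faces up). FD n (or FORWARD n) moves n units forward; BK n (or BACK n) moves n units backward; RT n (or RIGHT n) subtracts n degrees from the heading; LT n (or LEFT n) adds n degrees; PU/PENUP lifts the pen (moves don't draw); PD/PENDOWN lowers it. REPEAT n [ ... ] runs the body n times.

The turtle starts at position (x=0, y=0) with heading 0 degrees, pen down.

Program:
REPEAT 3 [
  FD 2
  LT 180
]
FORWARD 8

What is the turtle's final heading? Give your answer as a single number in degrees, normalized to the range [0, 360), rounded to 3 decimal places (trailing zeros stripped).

Executing turtle program step by step:
Start: pos=(0,0), heading=0, pen down
REPEAT 3 [
  -- iteration 1/3 --
  FD 2: (0,0) -> (2,0) [heading=0, draw]
  LT 180: heading 0 -> 180
  -- iteration 2/3 --
  FD 2: (2,0) -> (0,0) [heading=180, draw]
  LT 180: heading 180 -> 0
  -- iteration 3/3 --
  FD 2: (0,0) -> (2,0) [heading=0, draw]
  LT 180: heading 0 -> 180
]
FD 8: (2,0) -> (-6,0) [heading=180, draw]
Final: pos=(-6,0), heading=180, 4 segment(s) drawn

Answer: 180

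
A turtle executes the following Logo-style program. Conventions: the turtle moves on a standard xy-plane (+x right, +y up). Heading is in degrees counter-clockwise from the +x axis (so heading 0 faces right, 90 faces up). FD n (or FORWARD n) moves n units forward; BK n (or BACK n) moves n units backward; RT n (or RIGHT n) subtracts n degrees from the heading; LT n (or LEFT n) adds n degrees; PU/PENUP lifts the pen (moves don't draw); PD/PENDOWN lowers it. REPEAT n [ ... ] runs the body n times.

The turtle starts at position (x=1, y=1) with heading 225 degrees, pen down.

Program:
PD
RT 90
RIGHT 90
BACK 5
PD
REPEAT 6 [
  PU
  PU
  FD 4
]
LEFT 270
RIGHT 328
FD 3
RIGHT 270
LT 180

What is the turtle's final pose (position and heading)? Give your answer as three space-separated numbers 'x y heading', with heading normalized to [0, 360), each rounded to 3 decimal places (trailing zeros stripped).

Answer: 17.358 13.76 257

Derivation:
Executing turtle program step by step:
Start: pos=(1,1), heading=225, pen down
PD: pen down
RT 90: heading 225 -> 135
RT 90: heading 135 -> 45
BK 5: (1,1) -> (-2.536,-2.536) [heading=45, draw]
PD: pen down
REPEAT 6 [
  -- iteration 1/6 --
  PU: pen up
  PU: pen up
  FD 4: (-2.536,-2.536) -> (0.293,0.293) [heading=45, move]
  -- iteration 2/6 --
  PU: pen up
  PU: pen up
  FD 4: (0.293,0.293) -> (3.121,3.121) [heading=45, move]
  -- iteration 3/6 --
  PU: pen up
  PU: pen up
  FD 4: (3.121,3.121) -> (5.95,5.95) [heading=45, move]
  -- iteration 4/6 --
  PU: pen up
  PU: pen up
  FD 4: (5.95,5.95) -> (8.778,8.778) [heading=45, move]
  -- iteration 5/6 --
  PU: pen up
  PU: pen up
  FD 4: (8.778,8.778) -> (11.607,11.607) [heading=45, move]
  -- iteration 6/6 --
  PU: pen up
  PU: pen up
  FD 4: (11.607,11.607) -> (14.435,14.435) [heading=45, move]
]
LT 270: heading 45 -> 315
RT 328: heading 315 -> 347
FD 3: (14.435,14.435) -> (17.358,13.76) [heading=347, move]
RT 270: heading 347 -> 77
LT 180: heading 77 -> 257
Final: pos=(17.358,13.76), heading=257, 1 segment(s) drawn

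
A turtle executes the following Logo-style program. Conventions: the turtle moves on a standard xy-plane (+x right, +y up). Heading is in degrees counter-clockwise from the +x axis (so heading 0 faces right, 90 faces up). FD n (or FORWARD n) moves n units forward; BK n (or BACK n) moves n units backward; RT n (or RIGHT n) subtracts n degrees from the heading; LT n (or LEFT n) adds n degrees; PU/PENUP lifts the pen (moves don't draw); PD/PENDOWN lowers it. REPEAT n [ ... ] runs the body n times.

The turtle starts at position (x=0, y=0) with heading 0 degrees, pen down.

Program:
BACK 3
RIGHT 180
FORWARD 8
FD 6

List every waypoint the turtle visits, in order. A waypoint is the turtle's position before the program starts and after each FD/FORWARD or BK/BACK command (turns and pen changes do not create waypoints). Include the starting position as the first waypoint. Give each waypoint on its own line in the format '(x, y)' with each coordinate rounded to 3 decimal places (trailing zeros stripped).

Answer: (0, 0)
(-3, 0)
(-11, 0)
(-17, 0)

Derivation:
Executing turtle program step by step:
Start: pos=(0,0), heading=0, pen down
BK 3: (0,0) -> (-3,0) [heading=0, draw]
RT 180: heading 0 -> 180
FD 8: (-3,0) -> (-11,0) [heading=180, draw]
FD 6: (-11,0) -> (-17,0) [heading=180, draw]
Final: pos=(-17,0), heading=180, 3 segment(s) drawn
Waypoints (4 total):
(0, 0)
(-3, 0)
(-11, 0)
(-17, 0)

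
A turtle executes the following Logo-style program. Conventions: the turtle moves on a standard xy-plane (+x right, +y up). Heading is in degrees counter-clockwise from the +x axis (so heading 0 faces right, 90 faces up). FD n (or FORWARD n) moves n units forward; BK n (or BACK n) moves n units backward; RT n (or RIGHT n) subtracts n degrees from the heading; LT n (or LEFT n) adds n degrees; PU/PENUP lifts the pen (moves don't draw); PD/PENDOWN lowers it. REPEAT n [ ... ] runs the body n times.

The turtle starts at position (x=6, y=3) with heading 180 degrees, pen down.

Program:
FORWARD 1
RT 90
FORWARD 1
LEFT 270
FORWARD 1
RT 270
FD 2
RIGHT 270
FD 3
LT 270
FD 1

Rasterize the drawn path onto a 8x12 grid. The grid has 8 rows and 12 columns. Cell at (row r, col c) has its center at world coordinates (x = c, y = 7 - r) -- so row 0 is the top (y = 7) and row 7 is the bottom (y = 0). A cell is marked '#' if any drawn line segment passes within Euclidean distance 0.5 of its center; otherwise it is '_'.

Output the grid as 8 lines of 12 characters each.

Segment 0: (6,3) -> (5,3)
Segment 1: (5,3) -> (5,4)
Segment 2: (5,4) -> (6,4)
Segment 3: (6,4) -> (6,6)
Segment 4: (6,6) -> (3,6)
Segment 5: (3,6) -> (3,7)

Answer: ___#________
___####_____
______#_____
_____##_____
_____##_____
____________
____________
____________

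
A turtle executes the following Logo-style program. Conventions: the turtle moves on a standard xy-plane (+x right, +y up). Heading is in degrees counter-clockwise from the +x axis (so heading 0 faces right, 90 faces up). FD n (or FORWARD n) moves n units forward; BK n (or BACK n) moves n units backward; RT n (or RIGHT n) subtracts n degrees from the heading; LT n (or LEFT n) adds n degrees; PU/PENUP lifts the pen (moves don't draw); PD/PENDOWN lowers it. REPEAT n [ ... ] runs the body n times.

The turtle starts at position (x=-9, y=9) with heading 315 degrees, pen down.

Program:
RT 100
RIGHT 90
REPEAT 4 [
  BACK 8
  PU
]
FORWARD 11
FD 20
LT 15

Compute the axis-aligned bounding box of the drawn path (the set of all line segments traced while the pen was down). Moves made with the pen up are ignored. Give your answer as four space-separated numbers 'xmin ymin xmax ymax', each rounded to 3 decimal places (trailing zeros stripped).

Answer: -9 2.447 -4.411 9

Derivation:
Executing turtle program step by step:
Start: pos=(-9,9), heading=315, pen down
RT 100: heading 315 -> 215
RT 90: heading 215 -> 125
REPEAT 4 [
  -- iteration 1/4 --
  BK 8: (-9,9) -> (-4.411,2.447) [heading=125, draw]
  PU: pen up
  -- iteration 2/4 --
  BK 8: (-4.411,2.447) -> (0.177,-4.106) [heading=125, move]
  PU: pen up
  -- iteration 3/4 --
  BK 8: (0.177,-4.106) -> (4.766,-10.66) [heading=125, move]
  PU: pen up
  -- iteration 4/4 --
  BK 8: (4.766,-10.66) -> (9.354,-17.213) [heading=125, move]
  PU: pen up
]
FD 11: (9.354,-17.213) -> (3.045,-8.202) [heading=125, move]
FD 20: (3.045,-8.202) -> (-8.426,8.181) [heading=125, move]
LT 15: heading 125 -> 140
Final: pos=(-8.426,8.181), heading=140, 1 segment(s) drawn

Segment endpoints: x in {-9, -4.411}, y in {2.447, 9}
xmin=-9, ymin=2.447, xmax=-4.411, ymax=9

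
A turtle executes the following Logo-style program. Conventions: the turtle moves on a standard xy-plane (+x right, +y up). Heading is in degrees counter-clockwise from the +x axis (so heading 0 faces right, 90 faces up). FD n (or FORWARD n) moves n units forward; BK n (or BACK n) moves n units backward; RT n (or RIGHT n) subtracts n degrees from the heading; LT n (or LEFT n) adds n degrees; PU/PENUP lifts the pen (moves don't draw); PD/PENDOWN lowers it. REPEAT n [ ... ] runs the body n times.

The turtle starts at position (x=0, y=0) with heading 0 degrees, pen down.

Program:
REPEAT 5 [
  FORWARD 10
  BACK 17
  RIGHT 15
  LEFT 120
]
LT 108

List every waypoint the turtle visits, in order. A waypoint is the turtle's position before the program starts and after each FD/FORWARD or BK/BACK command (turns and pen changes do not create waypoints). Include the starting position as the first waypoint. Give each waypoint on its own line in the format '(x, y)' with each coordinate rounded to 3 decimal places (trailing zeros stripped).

Executing turtle program step by step:
Start: pos=(0,0), heading=0, pen down
REPEAT 5 [
  -- iteration 1/5 --
  FD 10: (0,0) -> (10,0) [heading=0, draw]
  BK 17: (10,0) -> (-7,0) [heading=0, draw]
  RT 15: heading 0 -> 345
  LT 120: heading 345 -> 105
  -- iteration 2/5 --
  FD 10: (-7,0) -> (-9.588,9.659) [heading=105, draw]
  BK 17: (-9.588,9.659) -> (-5.188,-6.761) [heading=105, draw]
  RT 15: heading 105 -> 90
  LT 120: heading 90 -> 210
  -- iteration 3/5 --
  FD 10: (-5.188,-6.761) -> (-13.849,-11.761) [heading=210, draw]
  BK 17: (-13.849,-11.761) -> (0.874,-3.261) [heading=210, draw]
  RT 15: heading 210 -> 195
  LT 120: heading 195 -> 315
  -- iteration 4/5 --
  FD 10: (0.874,-3.261) -> (7.945,-10.333) [heading=315, draw]
  BK 17: (7.945,-10.333) -> (-4.076,1.688) [heading=315, draw]
  RT 15: heading 315 -> 300
  LT 120: heading 300 -> 60
  -- iteration 5/5 --
  FD 10: (-4.076,1.688) -> (0.924,10.349) [heading=60, draw]
  BK 17: (0.924,10.349) -> (-7.576,-4.374) [heading=60, draw]
  RT 15: heading 60 -> 45
  LT 120: heading 45 -> 165
]
LT 108: heading 165 -> 273
Final: pos=(-7.576,-4.374), heading=273, 10 segment(s) drawn
Waypoints (11 total):
(0, 0)
(10, 0)
(-7, 0)
(-9.588, 9.659)
(-5.188, -6.761)
(-13.849, -11.761)
(0.874, -3.261)
(7.945, -10.333)
(-4.076, 1.688)
(0.924, 10.349)
(-7.576, -4.374)

Answer: (0, 0)
(10, 0)
(-7, 0)
(-9.588, 9.659)
(-5.188, -6.761)
(-13.849, -11.761)
(0.874, -3.261)
(7.945, -10.333)
(-4.076, 1.688)
(0.924, 10.349)
(-7.576, -4.374)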